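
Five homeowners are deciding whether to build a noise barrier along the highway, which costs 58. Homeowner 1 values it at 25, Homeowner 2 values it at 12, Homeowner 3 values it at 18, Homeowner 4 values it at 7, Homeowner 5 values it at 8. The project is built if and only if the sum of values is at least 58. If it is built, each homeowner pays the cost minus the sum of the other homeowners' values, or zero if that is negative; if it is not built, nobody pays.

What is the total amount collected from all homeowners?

Total value 70 ≥ cost 58, so it is built.
Homeowner 1: others sum to 45; max(0, 58 - 45) = 13.
Homeowner 2: others sum to 58; max(0, 58 - 58) = 0.
Homeowner 3: others sum to 52; max(0, 58 - 52) = 6.
Homeowner 4: others sum to 63; max(0, 58 - 63) = 0.
Homeowner 5: others sum to 62; max(0, 58 - 62) = 0.
Total collected = 13 + 0 + 6 + 0 + 0 = 19.

19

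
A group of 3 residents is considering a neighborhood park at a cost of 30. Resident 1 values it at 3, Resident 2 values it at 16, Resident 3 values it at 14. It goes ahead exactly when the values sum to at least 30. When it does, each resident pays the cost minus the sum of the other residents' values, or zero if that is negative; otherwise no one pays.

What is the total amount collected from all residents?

24

Total value 33 ≥ cost 30, so it is built.
Resident 1: others sum to 30; max(0, 30 - 30) = 0.
Resident 2: others sum to 17; max(0, 30 - 17) = 13.
Resident 3: others sum to 19; max(0, 30 - 19) = 11.
Total collected = 0 + 13 + 11 = 24.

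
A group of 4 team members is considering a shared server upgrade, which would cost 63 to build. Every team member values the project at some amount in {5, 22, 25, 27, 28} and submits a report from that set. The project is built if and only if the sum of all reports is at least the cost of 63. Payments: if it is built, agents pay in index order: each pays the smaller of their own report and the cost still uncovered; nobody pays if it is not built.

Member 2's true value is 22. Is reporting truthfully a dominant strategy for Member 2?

No

Consider the case where Member 1 reports 5, Member 3 reports 25 and Member 4 reports 28.
Truthful report 22: project built, pays 22, utility 22 - 22 = 0.
Report 5 instead: project built, pays 5, utility 22 - 5 = 17.
Since 17 > 0, reporting 5 is strictly better here, so truthful reporting is not dominant.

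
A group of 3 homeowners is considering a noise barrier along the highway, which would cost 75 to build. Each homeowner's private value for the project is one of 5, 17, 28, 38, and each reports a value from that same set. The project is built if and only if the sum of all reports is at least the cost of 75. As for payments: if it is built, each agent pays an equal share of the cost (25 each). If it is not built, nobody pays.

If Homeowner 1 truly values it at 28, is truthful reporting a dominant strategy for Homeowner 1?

Consider the case where Homeowner 2 reports 5 and Homeowner 3 reports 38.
Truthful report 28: project not built, utility 0.
Report 38 instead: project built, pays 25, utility 28 - 25 = 3.
Since 3 > 0, reporting 38 is strictly better here, so truthful reporting is not dominant.

No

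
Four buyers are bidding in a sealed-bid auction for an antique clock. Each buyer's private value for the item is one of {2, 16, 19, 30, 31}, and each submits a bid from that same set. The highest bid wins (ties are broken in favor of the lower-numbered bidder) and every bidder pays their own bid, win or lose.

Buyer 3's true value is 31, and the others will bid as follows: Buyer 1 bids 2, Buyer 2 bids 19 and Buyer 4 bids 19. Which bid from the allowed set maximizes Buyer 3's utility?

30

Bid 2: loses but pays 2, utility -2.
Bid 16: loses but pays 16, utility -16.
Bid 19: loses but pays 19, utility -19.
Bid 30: wins, pays 30, utility 31 - 30 = 1.
Bid 31: wins, pays 31, utility 31 - 31 = 0.
The best choice is 30 with utility 1.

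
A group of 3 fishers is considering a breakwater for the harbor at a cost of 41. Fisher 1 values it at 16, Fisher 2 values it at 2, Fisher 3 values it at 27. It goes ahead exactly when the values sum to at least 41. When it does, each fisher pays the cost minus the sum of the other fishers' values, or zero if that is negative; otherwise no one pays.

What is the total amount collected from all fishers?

Total value 45 ≥ cost 41, so it is built.
Fisher 1: others sum to 29; max(0, 41 - 29) = 12.
Fisher 2: others sum to 43; max(0, 41 - 43) = 0.
Fisher 3: others sum to 18; max(0, 41 - 18) = 23.
Total collected = 12 + 0 + 23 = 35.

35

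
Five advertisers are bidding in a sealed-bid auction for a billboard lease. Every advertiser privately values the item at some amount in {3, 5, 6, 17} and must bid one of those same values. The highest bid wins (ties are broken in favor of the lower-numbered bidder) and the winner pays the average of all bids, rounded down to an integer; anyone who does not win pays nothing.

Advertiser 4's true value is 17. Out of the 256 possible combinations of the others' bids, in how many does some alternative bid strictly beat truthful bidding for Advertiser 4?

Others bid (3, 3, 3, 3): truth gives 12; bid 5 gives 14 > 12. Violating.
Others bid (3, 3, 3, 5): truth gives 11; bid 5 gives 14 > 11. Violating.
Others bid (3, 3, 3, 6): truth gives 11; bid 6 gives 13 > 11. Violating.
Others bid (3, 3, 5, 3): truth gives 11; bid 6 gives 13 > 11. Violating.
Others bid (3, 3, 3, 17): truth gives 9; no alternative beats it.
Others bid (3, 3, 5, 17): truth gives 8; no alternative beats it.
(Checking all 256 profiles: 24 have a profitable deviation, 232 do not.)

24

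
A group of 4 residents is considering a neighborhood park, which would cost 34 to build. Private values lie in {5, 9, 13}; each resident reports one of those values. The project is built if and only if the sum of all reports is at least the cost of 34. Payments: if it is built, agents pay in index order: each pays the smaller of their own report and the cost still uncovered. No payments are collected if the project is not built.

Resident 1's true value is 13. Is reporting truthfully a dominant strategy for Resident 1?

Consider the case where Resident 2 reports 5, Resident 3 reports 9 and Resident 4 reports 13.
Truthful report 13: project built, pays 13, utility 13 - 13 = 0.
Report 9 instead: project built, pays 9, utility 13 - 9 = 4.
Since 4 > 0, reporting 9 is strictly better here, so truthful reporting is not dominant.

No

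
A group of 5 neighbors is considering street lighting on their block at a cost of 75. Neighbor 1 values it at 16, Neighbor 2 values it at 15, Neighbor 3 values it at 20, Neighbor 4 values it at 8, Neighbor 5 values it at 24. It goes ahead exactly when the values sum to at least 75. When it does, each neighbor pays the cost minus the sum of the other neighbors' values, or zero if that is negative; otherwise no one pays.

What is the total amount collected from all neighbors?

43

Total value 83 ≥ cost 75, so it is built.
Neighbor 1: others sum to 67; max(0, 75 - 67) = 8.
Neighbor 2: others sum to 68; max(0, 75 - 68) = 7.
Neighbor 3: others sum to 63; max(0, 75 - 63) = 12.
Neighbor 4: others sum to 75; max(0, 75 - 75) = 0.
Neighbor 5: others sum to 59; max(0, 75 - 59) = 16.
Total collected = 8 + 7 + 12 + 0 + 16 = 43.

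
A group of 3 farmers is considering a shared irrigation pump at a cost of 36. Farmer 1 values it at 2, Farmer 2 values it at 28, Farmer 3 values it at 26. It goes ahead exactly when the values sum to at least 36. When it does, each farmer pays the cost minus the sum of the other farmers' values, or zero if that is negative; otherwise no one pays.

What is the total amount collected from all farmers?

14

Total value 56 ≥ cost 36, so it is built.
Farmer 1: others sum to 54; max(0, 36 - 54) = 0.
Farmer 2: others sum to 28; max(0, 36 - 28) = 8.
Farmer 3: others sum to 30; max(0, 36 - 30) = 6.
Total collected = 0 + 8 + 6 = 14.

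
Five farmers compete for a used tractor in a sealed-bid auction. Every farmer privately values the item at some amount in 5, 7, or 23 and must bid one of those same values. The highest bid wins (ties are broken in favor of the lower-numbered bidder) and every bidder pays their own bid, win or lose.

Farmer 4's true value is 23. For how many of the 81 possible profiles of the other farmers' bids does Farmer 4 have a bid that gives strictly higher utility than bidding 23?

Others bid (5, 5, 5, 5): truth gives 0; bid 7 gives 16 > 0. Violating.
Others bid (5, 5, 5, 7): truth gives 0; bid 7 gives 16 > 0. Violating.
Others bid (5, 5, 23, 5): truth gives -23; bid 5 gives -5 > -23. Violating.
Others bid (5, 5, 23, 7): truth gives -23; bid 5 gives -5 > -23. Violating.
Others bid (5, 5, 5, 23): truth gives 0; no alternative beats it.
Others bid (5, 5, 7, 5): truth gives 0; no alternative beats it.
(Checking all 81 profiles: 59 have a profitable deviation, 22 do not.)

59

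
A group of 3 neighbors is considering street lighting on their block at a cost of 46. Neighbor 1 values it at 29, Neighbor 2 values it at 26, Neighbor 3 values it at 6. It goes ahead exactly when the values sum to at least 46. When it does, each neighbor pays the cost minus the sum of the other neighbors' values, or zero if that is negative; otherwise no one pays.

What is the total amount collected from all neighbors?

25

Total value 61 ≥ cost 46, so it is built.
Neighbor 1: others sum to 32; max(0, 46 - 32) = 14.
Neighbor 2: others sum to 35; max(0, 46 - 35) = 11.
Neighbor 3: others sum to 55; max(0, 46 - 55) = 0.
Total collected = 14 + 11 + 0 = 25.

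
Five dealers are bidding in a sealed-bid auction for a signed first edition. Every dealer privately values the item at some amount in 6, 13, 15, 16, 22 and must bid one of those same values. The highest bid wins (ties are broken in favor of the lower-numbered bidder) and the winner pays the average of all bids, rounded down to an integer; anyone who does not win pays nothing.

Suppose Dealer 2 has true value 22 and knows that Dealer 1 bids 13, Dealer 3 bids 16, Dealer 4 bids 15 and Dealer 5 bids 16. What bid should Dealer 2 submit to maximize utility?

Bid 6: loses, pays 0, utility 0.
Bid 13: loses, pays 0, utility 0.
Bid 15: loses, pays 0, utility 0.
Bid 16: wins, pays 15, utility 22 - 15 = 7.
Bid 22: wins, pays 16, utility 22 - 16 = 6.
The best choice is 16 with utility 7.

16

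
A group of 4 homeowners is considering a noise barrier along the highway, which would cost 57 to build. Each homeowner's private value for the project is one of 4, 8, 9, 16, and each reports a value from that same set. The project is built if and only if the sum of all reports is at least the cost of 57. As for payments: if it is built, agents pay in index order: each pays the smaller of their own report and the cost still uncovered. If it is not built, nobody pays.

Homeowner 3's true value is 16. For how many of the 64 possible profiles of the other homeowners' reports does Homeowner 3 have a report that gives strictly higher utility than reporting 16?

Others report (16, 16, 16): truth gives 0; report 9 gives 7 > 0. Violating.
Others report (4, 4, 4): truth gives 0; no alternative beats it.
Others report (4, 4, 8): truth gives 0; no alternative beats it.
(Checking all 64 profiles: 1 has a profitable deviation, 63 do not.)

1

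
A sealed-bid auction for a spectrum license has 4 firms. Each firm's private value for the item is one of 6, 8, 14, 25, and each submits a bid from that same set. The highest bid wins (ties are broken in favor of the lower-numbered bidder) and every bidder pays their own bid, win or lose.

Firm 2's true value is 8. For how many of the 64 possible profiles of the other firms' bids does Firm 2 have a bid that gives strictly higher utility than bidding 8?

60

Others bid (6, 6, 14): truth gives -8; bid 6 gives -6 > -8. Violating.
Others bid (6, 6, 25): truth gives -8; bid 6 gives -6 > -8. Violating.
Others bid (6, 8, 14): truth gives -8; bid 6 gives -6 > -8. Violating.
Others bid (6, 8, 25): truth gives -8; bid 6 gives -6 > -8. Violating.
Others bid (6, 6, 6): truth gives 0; no alternative beats it.
Others bid (6, 6, 8): truth gives 0; no alternative beats it.
(Checking all 64 profiles: 60 have a profitable deviation, 4 do not.)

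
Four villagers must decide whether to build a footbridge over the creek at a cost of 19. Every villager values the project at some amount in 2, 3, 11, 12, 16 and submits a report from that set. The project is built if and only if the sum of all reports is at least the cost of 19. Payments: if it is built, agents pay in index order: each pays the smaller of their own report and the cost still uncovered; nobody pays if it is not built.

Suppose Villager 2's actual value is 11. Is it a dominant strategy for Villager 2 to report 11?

No

Consider the case where Villager 1 reports 2, Villager 3 reports 2 and Villager 4 reports 12.
Truthful report 11: project built, pays 11, utility 11 - 11 = 0.
Report 3 instead: project built, pays 3, utility 11 - 3 = 8.
Since 8 > 0, reporting 3 is strictly better here, so truthful reporting is not dominant.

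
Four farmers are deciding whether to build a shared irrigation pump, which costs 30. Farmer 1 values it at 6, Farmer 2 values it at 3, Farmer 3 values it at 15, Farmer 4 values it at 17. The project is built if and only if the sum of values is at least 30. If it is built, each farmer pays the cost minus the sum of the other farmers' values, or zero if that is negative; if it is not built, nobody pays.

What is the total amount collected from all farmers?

10

Total value 41 ≥ cost 30, so it is built.
Farmer 1: others sum to 35; max(0, 30 - 35) = 0.
Farmer 2: others sum to 38; max(0, 30 - 38) = 0.
Farmer 3: others sum to 26; max(0, 30 - 26) = 4.
Farmer 4: others sum to 24; max(0, 30 - 24) = 6.
Total collected = 0 + 0 + 4 + 6 = 10.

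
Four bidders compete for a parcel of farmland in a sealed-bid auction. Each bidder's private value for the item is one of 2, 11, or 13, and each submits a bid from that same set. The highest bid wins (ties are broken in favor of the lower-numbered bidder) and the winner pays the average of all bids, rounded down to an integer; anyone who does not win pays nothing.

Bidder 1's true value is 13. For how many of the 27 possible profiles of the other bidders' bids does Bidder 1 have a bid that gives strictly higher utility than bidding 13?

7

Others bid (2, 2, 2): truth gives 9; bid 2 gives 11 > 9. Violating.
Others bid (2, 2, 11): truth gives 6; bid 11 gives 7 > 6. Violating.
Others bid (2, 11, 2): truth gives 6; bid 11 gives 7 > 6. Violating.
Others bid (2, 11, 11): truth gives 4; bid 11 gives 5 > 4. Violating.
Others bid (2, 2, 13): truth gives 6; no alternative beats it.
Others bid (2, 11, 13): truth gives 4; no alternative beats it.
(Checking all 27 profiles: 7 have a profitable deviation, 20 do not.)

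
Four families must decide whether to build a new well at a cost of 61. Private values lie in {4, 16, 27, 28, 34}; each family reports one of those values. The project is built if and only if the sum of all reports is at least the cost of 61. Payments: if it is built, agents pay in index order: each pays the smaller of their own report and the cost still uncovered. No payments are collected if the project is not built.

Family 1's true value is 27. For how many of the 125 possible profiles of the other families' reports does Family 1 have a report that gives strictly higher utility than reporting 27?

Others report (4, 16, 27): truth gives 0; report 16 gives 11 > 0. Violating.
Others report (4, 16, 28): truth gives 0; report 16 gives 11 > 0. Violating.
Others report (4, 16, 34): truth gives 0; report 16 gives 11 > 0. Violating.
Others report (4, 27, 16): truth gives 0; report 16 gives 11 > 0. Violating.
Others report (4, 4, 4): truth gives 0; no alternative beats it.
Others report (4, 4, 16): truth gives 0; no alternative beats it.
(Checking all 125 profiles: 109 have a profitable deviation, 16 do not.)

109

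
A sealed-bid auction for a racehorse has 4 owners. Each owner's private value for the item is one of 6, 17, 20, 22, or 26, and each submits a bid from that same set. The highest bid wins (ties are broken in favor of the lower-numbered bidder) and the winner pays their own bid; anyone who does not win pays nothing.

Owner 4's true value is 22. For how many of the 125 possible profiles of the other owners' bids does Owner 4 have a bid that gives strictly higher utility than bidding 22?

Others bid (6, 6, 6): truth gives 0; bid 17 gives 5 > 0. Violating.
Others bid (6, 6, 17): truth gives 0; bid 20 gives 2 > 0. Violating.
Others bid (6, 17, 6): truth gives 0; bid 20 gives 2 > 0. Violating.
Others bid (6, 17, 17): truth gives 0; bid 20 gives 2 > 0. Violating.
Others bid (6, 6, 20): truth gives 0; no alternative beats it.
Others bid (6, 6, 22): truth gives 0; no alternative beats it.
(Checking all 125 profiles: 8 have a profitable deviation, 117 do not.)

8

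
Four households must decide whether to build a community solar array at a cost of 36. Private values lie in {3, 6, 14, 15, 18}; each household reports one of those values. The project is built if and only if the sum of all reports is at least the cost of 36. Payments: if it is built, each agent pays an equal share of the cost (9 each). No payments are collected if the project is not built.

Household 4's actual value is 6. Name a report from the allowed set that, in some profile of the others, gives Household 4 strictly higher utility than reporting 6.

3

Suppose Household 1 reports 3, Household 2 reports 14 and Household 3 reports 14.
Report 6: project built, pays 9, utility 6 - 9 = -3.
Report 3: project not built, utility 0.
So reporting 3 beats truth here (0 > -3).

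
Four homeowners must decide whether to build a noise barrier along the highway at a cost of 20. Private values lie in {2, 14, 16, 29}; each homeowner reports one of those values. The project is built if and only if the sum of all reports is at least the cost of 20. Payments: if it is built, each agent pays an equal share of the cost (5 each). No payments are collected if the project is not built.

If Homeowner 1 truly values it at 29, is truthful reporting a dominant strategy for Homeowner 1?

Check each profile of the others' reports and compare truth against every alternative report.
Others report (2, 2, 2): truth gives 24, best alternative gives 24.
Others report (2, 2, 14): truth gives 24, best alternative gives 24.
Others report (2, 2, 16): truth gives 24, best alternative gives 24.
Others report (2, 2, 29): truth gives 24, best alternative gives 24.
Others report (2, 14, 2): truth gives 24, best alternative gives 24.
Others report (2, 14, 14): truth gives 24, best alternative gives 24.
(Remaining 58 profiles checked similarly; truth is weakly best in each.)
In every case the truthful report is at least as good as any alternative, so it is a dominant strategy.

Yes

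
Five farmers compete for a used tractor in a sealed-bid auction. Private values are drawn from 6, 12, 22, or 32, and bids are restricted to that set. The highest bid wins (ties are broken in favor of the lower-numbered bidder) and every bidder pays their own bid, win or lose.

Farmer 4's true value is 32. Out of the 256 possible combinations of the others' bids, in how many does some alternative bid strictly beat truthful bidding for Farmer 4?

Others bid (6, 6, 6, 6): truth gives 0; bid 12 gives 20 > 0. Violating.
Others bid (6, 6, 6, 12): truth gives 0; bid 12 gives 20 > 0. Violating.
Others bid (6, 6, 6, 22): truth gives 0; bid 22 gives 10 > 0. Violating.
Others bid (6, 6, 12, 6): truth gives 0; bid 22 gives 10 > 0. Violating.
Others bid (6, 6, 6, 32): truth gives 0; no alternative beats it.
Others bid (6, 6, 12, 32): truth gives 0; no alternative beats it.
(Checking all 256 profiles: 172 have a profitable deviation, 84 do not.)

172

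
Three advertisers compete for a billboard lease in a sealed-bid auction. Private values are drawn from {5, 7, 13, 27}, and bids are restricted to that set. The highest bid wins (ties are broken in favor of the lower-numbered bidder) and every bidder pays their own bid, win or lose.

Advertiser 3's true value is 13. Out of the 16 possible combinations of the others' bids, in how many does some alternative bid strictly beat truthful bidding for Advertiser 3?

Others bid (5, 5): truth gives 0; bid 7 gives 6 > 0. Violating.
Others bid (5, 13): truth gives -13; bid 5 gives -5 > -13. Violating.
Others bid (5, 27): truth gives -13; bid 5 gives -5 > -13. Violating.
Others bid (7, 13): truth gives -13; bid 5 gives -5 > -13. Violating.
Others bid (5, 7): truth gives 0; no alternative beats it.
Others bid (7, 5): truth gives 0; no alternative beats it.
(Checking all 16 profiles: 13 have a profitable deviation, 3 do not.)

13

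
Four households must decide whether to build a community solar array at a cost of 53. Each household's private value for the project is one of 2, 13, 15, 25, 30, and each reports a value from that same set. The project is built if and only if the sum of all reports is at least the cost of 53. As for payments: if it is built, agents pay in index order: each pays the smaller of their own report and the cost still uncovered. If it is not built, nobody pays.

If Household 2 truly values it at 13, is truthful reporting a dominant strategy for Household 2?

No

Consider the case where Household 1 reports 2, Household 3 reports 25 and Household 4 reports 25.
Truthful report 13: project built, pays 13, utility 13 - 13 = 0.
Report 2 instead: project built, pays 2, utility 13 - 2 = 11.
Since 11 > 0, reporting 2 is strictly better here, so truthful reporting is not dominant.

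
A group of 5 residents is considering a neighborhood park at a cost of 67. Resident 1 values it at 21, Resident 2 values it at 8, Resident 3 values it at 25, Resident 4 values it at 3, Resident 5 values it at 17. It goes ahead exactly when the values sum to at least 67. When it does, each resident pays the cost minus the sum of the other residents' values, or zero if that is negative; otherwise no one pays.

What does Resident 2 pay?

1

Total value 74 ≥ cost 67, so the project is built.
The other residents' values sum to 66.
Cost minus that sum is 67 - 66 = 1.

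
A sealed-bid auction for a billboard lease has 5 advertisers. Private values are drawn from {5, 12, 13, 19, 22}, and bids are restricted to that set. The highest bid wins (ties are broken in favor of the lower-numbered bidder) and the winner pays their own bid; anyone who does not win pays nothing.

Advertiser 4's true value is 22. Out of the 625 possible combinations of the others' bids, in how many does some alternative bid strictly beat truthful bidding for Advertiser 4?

108

Others bid (5, 5, 5, 5): truth gives 0; bid 12 gives 10 > 0. Violating.
Others bid (5, 5, 5, 12): truth gives 0; bid 12 gives 10 > 0. Violating.
Others bid (5, 5, 5, 13): truth gives 0; bid 13 gives 9 > 0. Violating.
Others bid (5, 5, 5, 19): truth gives 0; bid 19 gives 3 > 0. Violating.
Others bid (5, 5, 5, 22): truth gives 0; no alternative beats it.
Others bid (5, 5, 12, 22): truth gives 0; no alternative beats it.
(Checking all 625 profiles: 108 have a profitable deviation, 517 do not.)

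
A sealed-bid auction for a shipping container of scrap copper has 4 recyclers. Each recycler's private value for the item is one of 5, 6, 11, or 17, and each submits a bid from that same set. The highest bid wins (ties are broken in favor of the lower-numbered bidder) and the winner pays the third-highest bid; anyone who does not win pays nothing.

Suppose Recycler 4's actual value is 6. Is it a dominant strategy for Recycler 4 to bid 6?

Consider the case where Recycler 1 bids 5, Recycler 2 bids 5 and Recycler 3 bids 6.
Truthful bid 6: loses, pays 0, utility 0.
Bid 11 instead: wins, pays 5, utility 6 - 5 = 1.
Since 1 > 0, bidding 11 is strictly better here, so truthful bidding is not dominant.

No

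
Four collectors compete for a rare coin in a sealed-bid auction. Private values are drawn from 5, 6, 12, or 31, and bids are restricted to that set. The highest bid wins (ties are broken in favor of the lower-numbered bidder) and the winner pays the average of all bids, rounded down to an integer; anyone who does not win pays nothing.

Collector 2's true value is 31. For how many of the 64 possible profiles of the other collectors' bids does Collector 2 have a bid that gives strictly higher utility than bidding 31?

Others bid (5, 5, 5): truth gives 20; bid 6 gives 26 > 20. Violating.
Others bid (5, 5, 6): truth gives 20; bid 6 gives 26 > 20. Violating.
Others bid (5, 5, 12): truth gives 18; bid 12 gives 23 > 18. Violating.
Others bid (5, 6, 5): truth gives 20; bid 6 gives 26 > 20. Violating.
Others bid (5, 5, 31): truth gives 13; no alternative beats it.
Others bid (5, 6, 31): truth gives 13; no alternative beats it.
(Checking all 64 profiles: 18 have a profitable deviation, 46 do not.)

18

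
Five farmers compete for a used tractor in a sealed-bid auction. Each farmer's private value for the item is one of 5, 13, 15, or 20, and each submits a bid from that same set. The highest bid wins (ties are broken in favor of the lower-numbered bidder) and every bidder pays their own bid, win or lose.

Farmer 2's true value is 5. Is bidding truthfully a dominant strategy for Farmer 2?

Yes

Check each profile of the others' bids and compare truth against every alternative bid.
Others bid (5, 5, 5, 20): truth gives -5, best alternative gives -13.
Others bid (5, 5, 13, 20): truth gives -5, best alternative gives -13.
Others bid (5, 5, 15, 20): truth gives -5, best alternative gives -13.
Others bid (5, 5, 20, 5): truth gives -5, best alternative gives -13.
Others bid (5, 5, 20, 13): truth gives -5, best alternative gives -13.
Others bid (5, 5, 20, 15): truth gives -5, best alternative gives -13.
(Remaining 250 profiles checked similarly; truth is weakly best in each.)
In every case the truthful bid is at least as good as any alternative, so it is a dominant strategy.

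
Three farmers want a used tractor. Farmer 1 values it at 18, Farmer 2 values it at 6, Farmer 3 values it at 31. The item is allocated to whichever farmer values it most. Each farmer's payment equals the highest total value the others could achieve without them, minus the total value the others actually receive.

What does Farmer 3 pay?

18

Farmer 3 has the highest value and receives the item.
Without Farmer 3, the item would go to the next-highest value, 18, so the others could achieve 18.
With Farmer 3 present and winning, the others receive nothing, so their total is 0.
Payment = 18 - 0 = 18.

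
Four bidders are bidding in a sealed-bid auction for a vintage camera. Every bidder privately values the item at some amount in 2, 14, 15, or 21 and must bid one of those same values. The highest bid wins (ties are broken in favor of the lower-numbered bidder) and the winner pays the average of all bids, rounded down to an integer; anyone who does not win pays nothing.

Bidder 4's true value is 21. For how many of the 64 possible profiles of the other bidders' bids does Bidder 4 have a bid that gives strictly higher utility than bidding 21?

8

Others bid (2, 2, 2): truth gives 15; bid 14 gives 16 > 15. Violating.
Others bid (2, 2, 14): truth gives 12; bid 15 gives 13 > 12. Violating.
Others bid (2, 14, 2): truth gives 12; bid 15 gives 13 > 12. Violating.
Others bid (2, 14, 14): truth gives 9; bid 15 gives 10 > 9. Violating.
Others bid (2, 2, 15): truth gives 11; no alternative beats it.
Others bid (2, 2, 21): truth gives 0; no alternative beats it.
(Checking all 64 profiles: 8 have a profitable deviation, 56 do not.)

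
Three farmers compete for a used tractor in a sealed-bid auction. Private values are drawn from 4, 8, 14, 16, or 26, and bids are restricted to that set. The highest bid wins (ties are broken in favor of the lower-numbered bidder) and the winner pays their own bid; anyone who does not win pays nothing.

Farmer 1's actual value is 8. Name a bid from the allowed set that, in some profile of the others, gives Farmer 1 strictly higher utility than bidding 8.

4

Suppose Farmer 2 bids 4 and Farmer 3 bids 4.
Bid 8: wins, pays 8, utility 8 - 8 = 0.
Bid 4: wins, pays 4, utility 8 - 4 = 4.
So bidding 4 beats truth here (4 > 0).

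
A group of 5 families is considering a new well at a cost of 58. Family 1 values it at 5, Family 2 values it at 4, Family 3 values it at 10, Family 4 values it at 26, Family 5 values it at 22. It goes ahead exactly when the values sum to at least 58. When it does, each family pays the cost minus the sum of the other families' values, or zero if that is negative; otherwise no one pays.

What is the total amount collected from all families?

31

Total value 67 ≥ cost 58, so it is built.
Family 1: others sum to 62; max(0, 58 - 62) = 0.
Family 2: others sum to 63; max(0, 58 - 63) = 0.
Family 3: others sum to 57; max(0, 58 - 57) = 1.
Family 4: others sum to 41; max(0, 58 - 41) = 17.
Family 5: others sum to 45; max(0, 58 - 45) = 13.
Total collected = 0 + 0 + 1 + 17 + 13 = 31.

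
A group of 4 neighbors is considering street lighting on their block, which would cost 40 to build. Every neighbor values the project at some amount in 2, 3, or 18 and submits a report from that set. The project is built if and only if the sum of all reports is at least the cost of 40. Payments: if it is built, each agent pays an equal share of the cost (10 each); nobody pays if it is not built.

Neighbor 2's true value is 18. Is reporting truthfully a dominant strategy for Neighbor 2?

Yes

Check each profile of the others' reports and compare truth against every alternative report.
Others report (2, 2, 18): truth gives 8, best alternative gives 0.
Others report (2, 3, 18): truth gives 8, best alternative gives 0.
Others report (2, 18, 2): truth gives 8, best alternative gives 0.
Others report (2, 18, 3): truth gives 8, best alternative gives 0.
Others report (3, 2, 18): truth gives 8, best alternative gives 0.
Others report (3, 3, 18): truth gives 8, best alternative gives 0.
(Remaining 21 profiles checked similarly; truth is weakly best in each.)
In every case the truthful report is at least as good as any alternative, so it is a dominant strategy.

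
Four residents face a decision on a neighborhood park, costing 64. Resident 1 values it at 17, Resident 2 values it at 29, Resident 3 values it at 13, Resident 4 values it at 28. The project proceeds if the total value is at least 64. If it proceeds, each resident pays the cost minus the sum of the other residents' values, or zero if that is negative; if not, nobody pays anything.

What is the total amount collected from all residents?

Total value 87 ≥ cost 64, so it is built.
Resident 1: others sum to 70; max(0, 64 - 70) = 0.
Resident 2: others sum to 58; max(0, 64 - 58) = 6.
Resident 3: others sum to 74; max(0, 64 - 74) = 0.
Resident 4: others sum to 59; max(0, 64 - 59) = 5.
Total collected = 0 + 6 + 0 + 5 = 11.

11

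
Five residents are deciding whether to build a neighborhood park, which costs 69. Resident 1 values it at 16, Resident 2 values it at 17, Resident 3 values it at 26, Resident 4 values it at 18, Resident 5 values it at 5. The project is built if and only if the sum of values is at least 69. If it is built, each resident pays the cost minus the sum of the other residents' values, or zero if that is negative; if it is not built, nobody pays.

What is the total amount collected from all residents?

Total value 82 ≥ cost 69, so it is built.
Resident 1: others sum to 66; max(0, 69 - 66) = 3.
Resident 2: others sum to 65; max(0, 69 - 65) = 4.
Resident 3: others sum to 56; max(0, 69 - 56) = 13.
Resident 4: others sum to 64; max(0, 69 - 64) = 5.
Resident 5: others sum to 77; max(0, 69 - 77) = 0.
Total collected = 3 + 4 + 13 + 5 + 0 = 25.

25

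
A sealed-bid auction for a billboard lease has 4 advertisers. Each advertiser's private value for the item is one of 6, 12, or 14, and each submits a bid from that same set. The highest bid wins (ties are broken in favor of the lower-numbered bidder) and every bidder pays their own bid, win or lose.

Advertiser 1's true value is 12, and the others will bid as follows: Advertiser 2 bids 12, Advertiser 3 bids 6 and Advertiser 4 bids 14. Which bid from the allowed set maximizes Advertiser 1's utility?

Bid 6: loses but pays 6, utility -6.
Bid 12: loses but pays 12, utility -12.
Bid 14: wins, pays 14, utility 12 - 14 = -2.
The best choice is 14 with utility -2.

14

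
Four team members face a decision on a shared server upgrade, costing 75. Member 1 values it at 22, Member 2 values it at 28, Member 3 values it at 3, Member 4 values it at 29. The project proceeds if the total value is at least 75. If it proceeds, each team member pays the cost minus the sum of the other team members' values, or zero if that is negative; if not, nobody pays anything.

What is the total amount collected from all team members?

Total value 82 ≥ cost 75, so it is built.
Member 1: others sum to 60; max(0, 75 - 60) = 15.
Member 2: others sum to 54; max(0, 75 - 54) = 21.
Member 3: others sum to 79; max(0, 75 - 79) = 0.
Member 4: others sum to 53; max(0, 75 - 53) = 22.
Total collected = 15 + 21 + 0 + 22 = 58.

58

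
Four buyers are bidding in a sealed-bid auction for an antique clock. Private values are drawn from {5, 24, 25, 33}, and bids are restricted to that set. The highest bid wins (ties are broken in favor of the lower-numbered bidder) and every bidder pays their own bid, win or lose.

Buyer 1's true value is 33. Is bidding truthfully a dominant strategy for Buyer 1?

Consider the case where Buyer 2 bids 5, Buyer 3 bids 5 and Buyer 4 bids 5.
Truthful bid 33: wins, pays 33, utility 33 - 33 = 0.
Bid 5 instead: wins, pays 5, utility 33 - 5 = 28.
Since 28 > 0, bidding 5 is strictly better here, so truthful bidding is not dominant.

No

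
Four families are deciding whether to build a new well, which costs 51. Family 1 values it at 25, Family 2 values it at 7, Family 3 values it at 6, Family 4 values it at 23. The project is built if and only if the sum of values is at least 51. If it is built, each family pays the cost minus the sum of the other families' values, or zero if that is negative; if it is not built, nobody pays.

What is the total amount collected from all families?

28

Total value 61 ≥ cost 51, so it is built.
Family 1: others sum to 36; max(0, 51 - 36) = 15.
Family 2: others sum to 54; max(0, 51 - 54) = 0.
Family 3: others sum to 55; max(0, 51 - 55) = 0.
Family 4: others sum to 38; max(0, 51 - 38) = 13.
Total collected = 15 + 0 + 0 + 13 = 28.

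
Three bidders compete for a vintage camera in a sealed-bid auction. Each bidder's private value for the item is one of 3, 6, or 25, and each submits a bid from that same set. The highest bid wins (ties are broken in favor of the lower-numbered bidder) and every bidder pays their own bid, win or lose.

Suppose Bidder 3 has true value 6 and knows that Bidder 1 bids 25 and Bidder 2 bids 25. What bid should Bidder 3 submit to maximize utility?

Bid 3: loses but pays 3, utility -3.
Bid 6: loses but pays 6, utility -6.
Bid 25: loses but pays 25, utility -25.
The best choice is 3 with utility -3.

3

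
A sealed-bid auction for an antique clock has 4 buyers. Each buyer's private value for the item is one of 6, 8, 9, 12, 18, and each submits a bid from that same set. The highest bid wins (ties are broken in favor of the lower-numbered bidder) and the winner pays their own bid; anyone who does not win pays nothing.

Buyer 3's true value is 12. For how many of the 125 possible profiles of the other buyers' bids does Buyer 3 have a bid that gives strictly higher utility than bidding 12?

Others bid (6, 6, 6): truth gives 0; bid 8 gives 4 > 0. Violating.
Others bid (6, 6, 8): truth gives 0; bid 8 gives 4 > 0. Violating.
Others bid (6, 6, 9): truth gives 0; bid 9 gives 3 > 0. Violating.
Others bid (6, 8, 6): truth gives 0; bid 9 gives 3 > 0. Violating.
Others bid (6, 6, 12): truth gives 0; no alternative beats it.
Others bid (6, 6, 18): truth gives 0; no alternative beats it.
(Checking all 125 profiles: 12 have a profitable deviation, 113 do not.)

12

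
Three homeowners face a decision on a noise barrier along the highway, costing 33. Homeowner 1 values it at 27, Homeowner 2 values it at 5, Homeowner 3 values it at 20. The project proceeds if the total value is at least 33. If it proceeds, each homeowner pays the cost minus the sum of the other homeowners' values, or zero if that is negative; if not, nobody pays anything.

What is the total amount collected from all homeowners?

9

Total value 52 ≥ cost 33, so it is built.
Homeowner 1: others sum to 25; max(0, 33 - 25) = 8.
Homeowner 2: others sum to 47; max(0, 33 - 47) = 0.
Homeowner 3: others sum to 32; max(0, 33 - 32) = 1.
Total collected = 8 + 0 + 1 = 9.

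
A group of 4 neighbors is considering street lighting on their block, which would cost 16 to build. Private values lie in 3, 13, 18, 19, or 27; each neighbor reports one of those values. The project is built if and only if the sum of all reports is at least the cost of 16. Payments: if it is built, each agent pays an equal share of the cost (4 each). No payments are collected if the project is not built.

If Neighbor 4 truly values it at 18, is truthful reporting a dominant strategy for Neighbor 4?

Check each profile of the others' reports and compare truth against every alternative report.
Others report (3, 3, 3): truth gives 14, best alternative gives 14.
Others report (3, 3, 13): truth gives 14, best alternative gives 14.
Others report (3, 3, 18): truth gives 14, best alternative gives 14.
Others report (3, 3, 19): truth gives 14, best alternative gives 14.
Others report (3, 3, 27): truth gives 14, best alternative gives 14.
Others report (3, 13, 3): truth gives 14, best alternative gives 14.
(Remaining 119 profiles checked similarly; truth is weakly best in each.)
In every case the truthful report is at least as good as any alternative, so it is a dominant strategy.

Yes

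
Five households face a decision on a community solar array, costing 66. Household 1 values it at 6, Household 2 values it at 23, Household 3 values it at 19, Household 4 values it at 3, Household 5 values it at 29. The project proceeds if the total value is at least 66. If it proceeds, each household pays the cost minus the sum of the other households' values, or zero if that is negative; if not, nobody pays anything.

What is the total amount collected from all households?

Total value 80 ≥ cost 66, so it is built.
Household 1: others sum to 74; max(0, 66 - 74) = 0.
Household 2: others sum to 57; max(0, 66 - 57) = 9.
Household 3: others sum to 61; max(0, 66 - 61) = 5.
Household 4: others sum to 77; max(0, 66 - 77) = 0.
Household 5: others sum to 51; max(0, 66 - 51) = 15.
Total collected = 0 + 9 + 5 + 0 + 15 = 29.

29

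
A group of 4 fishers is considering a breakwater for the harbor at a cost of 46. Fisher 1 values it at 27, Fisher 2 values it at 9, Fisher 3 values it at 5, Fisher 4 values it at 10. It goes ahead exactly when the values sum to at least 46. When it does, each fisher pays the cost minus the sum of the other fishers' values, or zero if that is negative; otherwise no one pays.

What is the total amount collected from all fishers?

Total value 51 ≥ cost 46, so it is built.
Fisher 1: others sum to 24; max(0, 46 - 24) = 22.
Fisher 2: others sum to 42; max(0, 46 - 42) = 4.
Fisher 3: others sum to 46; max(0, 46 - 46) = 0.
Fisher 4: others sum to 41; max(0, 46 - 41) = 5.
Total collected = 22 + 4 + 0 + 5 = 31.

31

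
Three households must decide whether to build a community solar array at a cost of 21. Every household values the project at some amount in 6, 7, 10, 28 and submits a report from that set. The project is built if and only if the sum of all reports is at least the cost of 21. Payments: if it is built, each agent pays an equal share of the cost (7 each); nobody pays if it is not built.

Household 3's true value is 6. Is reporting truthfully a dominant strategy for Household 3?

Check each profile of the others' reports and compare truth against every alternative report.
Others report (7, 7): truth gives 0, best alternative gives -1.
Others report (6, 10): truth gives -1, best alternative gives -1.
Others report (6, 28): truth gives -1, best alternative gives -1.
Others report (7, 10): truth gives -1, best alternative gives -1.
Others report (7, 28): truth gives -1, best alternative gives -1.
Others report (10, 6): truth gives -1, best alternative gives -1.
(Remaining 10 profiles checked similarly; truth is weakly best in each.)
In every case the truthful report is at least as good as any alternative, so it is a dominant strategy.

Yes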